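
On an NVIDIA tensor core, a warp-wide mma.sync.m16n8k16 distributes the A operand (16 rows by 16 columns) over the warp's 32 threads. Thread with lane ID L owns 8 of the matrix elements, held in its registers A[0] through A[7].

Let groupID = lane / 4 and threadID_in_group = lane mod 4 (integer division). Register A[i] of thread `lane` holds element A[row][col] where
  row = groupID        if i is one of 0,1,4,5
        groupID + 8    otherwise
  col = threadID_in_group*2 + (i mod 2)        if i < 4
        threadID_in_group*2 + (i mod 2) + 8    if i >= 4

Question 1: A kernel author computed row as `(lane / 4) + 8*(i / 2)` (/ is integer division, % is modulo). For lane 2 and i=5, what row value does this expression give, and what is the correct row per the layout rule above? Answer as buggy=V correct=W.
`(lane / 4) + 8*(i / 2)`[2,5]=>16
L=2=>grp=2>>2=0, tig=2&3=2
[5]=>row 0+0=0  col 2·2+1+8=13
row: 16 vs 0

buggy=16 correct=0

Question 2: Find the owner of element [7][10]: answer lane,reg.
r=7->g=7,rb=0  c=10->cb=1,t=1,b0=0
L=7*4+1=29  i=1*4+0*2+0=4

29,4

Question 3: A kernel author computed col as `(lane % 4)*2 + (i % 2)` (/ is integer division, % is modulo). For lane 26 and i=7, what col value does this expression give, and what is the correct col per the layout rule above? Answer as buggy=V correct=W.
`(lane % 4)*2 + (i % 2)`[26,7]->5
26: gid=6,tid=2
[7] (6+8,2*2+1+8) = (14,13)
col: 5 vs 13

buggy=5 correct=13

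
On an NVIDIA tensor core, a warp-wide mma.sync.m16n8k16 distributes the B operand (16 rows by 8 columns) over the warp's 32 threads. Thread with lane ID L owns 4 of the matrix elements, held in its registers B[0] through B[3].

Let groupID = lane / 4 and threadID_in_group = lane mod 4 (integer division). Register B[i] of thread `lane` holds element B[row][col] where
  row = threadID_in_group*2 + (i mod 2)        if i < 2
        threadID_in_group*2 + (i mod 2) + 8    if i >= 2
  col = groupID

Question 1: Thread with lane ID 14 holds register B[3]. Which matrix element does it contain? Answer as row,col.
lane 14: grp=3 (14/4), tig=2 (14%4)
i=3: r=2*2+1+8=13, c=grp=3

13,3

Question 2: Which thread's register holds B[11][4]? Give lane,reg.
c=4⇒gr=4  r=11⇒Rb=1,th=1,odd=1
L=4*4+1=17  i=1*2+1=3

17,3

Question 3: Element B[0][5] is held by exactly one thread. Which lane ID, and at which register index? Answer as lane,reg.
20,0

c=5→G=5  r=0→rhi=0,T=0,p=0
L=5*4+0=20  i=0*2+0=0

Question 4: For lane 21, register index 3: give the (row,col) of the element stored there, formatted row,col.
21: G=5,T=1
[3] (1*2+1+8,5) = (11,5)

11,5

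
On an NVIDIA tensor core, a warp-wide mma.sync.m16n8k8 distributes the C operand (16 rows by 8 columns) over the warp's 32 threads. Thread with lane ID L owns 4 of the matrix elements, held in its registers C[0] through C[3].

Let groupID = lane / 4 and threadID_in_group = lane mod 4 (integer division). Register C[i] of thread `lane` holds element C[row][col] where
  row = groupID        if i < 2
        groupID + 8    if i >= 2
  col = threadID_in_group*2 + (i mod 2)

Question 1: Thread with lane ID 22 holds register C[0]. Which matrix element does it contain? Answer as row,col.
5,4

22: G=5,T=2
[0] (5+0,2*2+0) = (5,4)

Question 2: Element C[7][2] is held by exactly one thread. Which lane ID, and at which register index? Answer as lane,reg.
29,0

r:7=>grp=7,rB=0  c:2=>tig=1,lo=0
L=7*4+1=29  i=0*2+0=0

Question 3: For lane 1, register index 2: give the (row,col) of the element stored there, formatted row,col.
1: G=0,T=1
[2] (0+8,1*2+0) = (8,2)

8,2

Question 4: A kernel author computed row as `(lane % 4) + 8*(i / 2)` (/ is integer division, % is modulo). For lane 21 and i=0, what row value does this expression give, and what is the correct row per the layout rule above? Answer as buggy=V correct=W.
buggy=1 correct=5

`(lane % 4) + 8*(i / 2)`[21,0]→1
lane 21: G=5 (21/4), T=1 (21%4)
i=0: r=5+0=5, c=1*2+0=2
row: 1 vs 5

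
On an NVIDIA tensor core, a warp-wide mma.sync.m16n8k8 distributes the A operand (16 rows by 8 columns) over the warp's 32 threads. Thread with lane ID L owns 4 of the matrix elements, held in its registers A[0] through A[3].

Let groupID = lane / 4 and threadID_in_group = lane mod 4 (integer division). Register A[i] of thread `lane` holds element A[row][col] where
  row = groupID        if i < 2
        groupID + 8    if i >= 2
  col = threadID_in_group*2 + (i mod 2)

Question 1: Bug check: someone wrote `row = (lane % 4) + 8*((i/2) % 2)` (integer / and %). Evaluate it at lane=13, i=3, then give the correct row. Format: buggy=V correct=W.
buggy=9 correct=11

`(lane % 4) + 8*((i/2) % 2)`[13,3]->9
lane 13: g=3 (13/4), t=1 (13%4)
i=3: r=3+8=11, c=1*2+1=3
row: 9 vs 11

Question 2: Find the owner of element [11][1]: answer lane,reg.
r=11->g=3,rb=1  c=1->t=0,b0=1
L=3*4+0=12  i=1*2+1=3

12,3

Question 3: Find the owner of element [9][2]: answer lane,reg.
r=9->g=1,rb=1  c=2->t=1,b0=0
L=1*4+1=5  i=1*2+0=2

5,2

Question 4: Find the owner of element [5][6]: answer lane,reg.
r=5→G=5,rhi=0  c=6→T=3,p=0
L=5*4+3=23  i=0*2+0=0

23,0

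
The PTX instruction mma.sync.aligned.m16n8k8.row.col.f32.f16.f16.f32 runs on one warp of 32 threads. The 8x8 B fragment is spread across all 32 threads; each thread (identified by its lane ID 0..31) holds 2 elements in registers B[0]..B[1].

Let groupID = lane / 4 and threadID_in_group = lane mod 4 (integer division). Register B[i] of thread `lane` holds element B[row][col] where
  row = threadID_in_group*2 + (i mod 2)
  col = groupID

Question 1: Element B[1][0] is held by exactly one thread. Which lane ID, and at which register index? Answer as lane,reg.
c: 0->gid=0  r: 1->tid=0,i&1=1
L=0*4+0=0  i=1=1

0,1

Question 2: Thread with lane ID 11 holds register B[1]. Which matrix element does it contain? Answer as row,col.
11: grp=2,tig=3
[1] (3*2+1,2) = (7,2)

7,2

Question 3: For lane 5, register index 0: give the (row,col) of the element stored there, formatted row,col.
2,1

lane 5->5/4=1, 5 mod 4=1
i=0  r:2·1+0->2  c:1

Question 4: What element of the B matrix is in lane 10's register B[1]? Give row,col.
lane 10=>10/4=2, 10 mod 4=2
i=1  r:2·2+1=>5  c:2

5,2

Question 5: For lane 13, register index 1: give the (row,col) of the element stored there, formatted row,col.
L=13→G=13>>2=3, T=13&3=1
[1]→row 1·2+1=3  col G=3

3,3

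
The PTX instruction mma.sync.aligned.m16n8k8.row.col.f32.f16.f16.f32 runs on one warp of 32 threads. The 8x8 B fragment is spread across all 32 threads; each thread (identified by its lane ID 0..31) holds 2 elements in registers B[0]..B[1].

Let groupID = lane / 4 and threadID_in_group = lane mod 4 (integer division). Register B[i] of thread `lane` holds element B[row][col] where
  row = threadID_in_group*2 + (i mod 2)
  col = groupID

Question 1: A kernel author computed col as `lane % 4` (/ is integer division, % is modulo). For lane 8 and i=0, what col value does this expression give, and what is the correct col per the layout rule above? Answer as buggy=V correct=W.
`lane % 4`[8,0]->0
L=8->g=8>>2=2, t=8&3=0
[0]->row 0·2+0=0  col g=2
col: 0 vs 2

buggy=0 correct=2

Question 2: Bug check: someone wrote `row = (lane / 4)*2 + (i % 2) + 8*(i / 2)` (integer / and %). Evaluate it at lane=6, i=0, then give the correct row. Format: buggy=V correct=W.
buggy=2 correct=4

`(lane / 4)*2 + (i % 2) + 8*(i / 2)`[6,0]=>2
L=6=>grp=6>>2=1, tig=6&3=2
[0]=>row 2·2+0=4  col grp=1
row: 2 vs 4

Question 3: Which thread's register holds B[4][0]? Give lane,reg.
2,0

c=0⇒gr=0  r=4⇒th=2,odd=0
L=0*4+2=2  i=0=0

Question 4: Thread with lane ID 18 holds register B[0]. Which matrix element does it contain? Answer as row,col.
L=18⇒gr=18>>2=4, th=18&3=2
[0]⇒row 2·2+0=4  col gr=4

4,4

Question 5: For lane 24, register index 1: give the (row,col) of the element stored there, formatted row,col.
lane 24: g=6 (24/4), t=0 (24%4)
i=1: r=0*2+1=1, c=g=6

1,6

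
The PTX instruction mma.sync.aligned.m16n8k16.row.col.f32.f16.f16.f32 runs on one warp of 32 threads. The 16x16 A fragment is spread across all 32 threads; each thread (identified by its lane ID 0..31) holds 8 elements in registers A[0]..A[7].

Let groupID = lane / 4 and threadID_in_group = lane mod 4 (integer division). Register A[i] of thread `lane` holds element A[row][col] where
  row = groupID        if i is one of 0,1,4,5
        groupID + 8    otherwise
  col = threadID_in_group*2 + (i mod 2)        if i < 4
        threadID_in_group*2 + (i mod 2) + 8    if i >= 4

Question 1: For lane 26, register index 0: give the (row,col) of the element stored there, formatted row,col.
6,4

lane 26→26/4=6, 26 mod 4=2
i=0  r:6+0→6  c:2·2+0+0→4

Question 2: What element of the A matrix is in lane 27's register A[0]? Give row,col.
lane 27->27/4=6, 27 mod 4=3
i=0  r:6+0->6  c:2·3+0+0->6

6,6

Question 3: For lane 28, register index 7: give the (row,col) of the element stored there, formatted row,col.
15,9

L=28->g=28>>2=7, t=28&3=0
[7]->row 7+8=15  col 0·2+1+8=9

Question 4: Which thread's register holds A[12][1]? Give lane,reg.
r: 12->gid=4,r8=1  c: 1->c8=0,tid=0,i&1=1
L=4*4+0=16  i=0*4+1*2+1=3

16,3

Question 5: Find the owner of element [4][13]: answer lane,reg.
r=4→G=4,rhi=0  c=13→chi=1,T=2,p=1
L=4*4+2=18  i=1*4+0*2+1=5

18,5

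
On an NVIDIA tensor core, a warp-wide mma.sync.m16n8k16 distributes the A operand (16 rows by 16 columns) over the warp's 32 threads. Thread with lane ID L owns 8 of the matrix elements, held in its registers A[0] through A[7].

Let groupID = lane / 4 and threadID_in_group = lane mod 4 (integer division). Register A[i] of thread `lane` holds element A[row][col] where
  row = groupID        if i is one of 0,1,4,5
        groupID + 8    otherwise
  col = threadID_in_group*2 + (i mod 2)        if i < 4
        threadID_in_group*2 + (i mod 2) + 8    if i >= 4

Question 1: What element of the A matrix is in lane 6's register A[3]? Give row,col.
L=6⇒gr=6>>2=1, th=6&3=2
[3]⇒row 1+8=9  col 2·2+1+0=5

9,5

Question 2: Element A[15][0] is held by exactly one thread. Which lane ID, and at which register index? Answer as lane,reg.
r: 15->gid=7,r8=1  c: 0->c8=0,tid=0,i&1=0
L=7*4+0=28  i=0*4+1*2+0=2

28,2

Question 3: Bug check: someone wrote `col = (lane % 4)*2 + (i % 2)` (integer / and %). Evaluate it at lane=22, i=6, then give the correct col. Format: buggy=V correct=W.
buggy=4 correct=12

`(lane % 4)*2 + (i % 2)`[22,6]->4
22: g=5,t=2
[6] (5+8,2*2+0+8) = (13,12)
col: 4 vs 12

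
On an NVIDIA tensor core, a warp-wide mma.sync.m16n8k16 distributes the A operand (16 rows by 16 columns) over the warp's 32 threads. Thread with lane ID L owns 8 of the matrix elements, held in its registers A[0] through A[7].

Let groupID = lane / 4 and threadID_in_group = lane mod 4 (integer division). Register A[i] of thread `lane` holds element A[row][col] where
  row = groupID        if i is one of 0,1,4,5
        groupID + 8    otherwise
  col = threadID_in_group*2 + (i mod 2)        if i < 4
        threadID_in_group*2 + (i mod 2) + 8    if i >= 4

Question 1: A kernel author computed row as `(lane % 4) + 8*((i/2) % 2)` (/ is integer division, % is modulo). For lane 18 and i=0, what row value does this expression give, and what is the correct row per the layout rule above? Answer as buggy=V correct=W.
`(lane % 4) + 8*((i/2) % 2)`[18,0]->2
lane 18: g=4 (18/4), t=2 (18%4)
i=0: r=4+0=4, c=2*2+0+0=4
row: 2 vs 4

buggy=2 correct=4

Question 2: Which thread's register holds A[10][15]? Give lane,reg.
r: 10->gid=2,r8=1  c: 15->c8=1,tid=3,i&1=1
L=2*4+3=11  i=1*4+1*2+1=7

11,7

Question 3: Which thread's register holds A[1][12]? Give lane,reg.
6,4

r=1⇒gr=1,Rb=0  c=12⇒Cb=1,th=2,odd=0
L=1*4+2=6  i=1*4+0*2+0=4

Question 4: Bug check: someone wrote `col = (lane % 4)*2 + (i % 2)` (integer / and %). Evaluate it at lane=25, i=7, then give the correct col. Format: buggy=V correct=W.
`(lane % 4)*2 + (i % 2)`[25,7]→3
lane 25→25/4=6, 25 mod 4=1
i=7  r:6+8→14  c:2·1+1+8→11
col: 3 vs 11

buggy=3 correct=11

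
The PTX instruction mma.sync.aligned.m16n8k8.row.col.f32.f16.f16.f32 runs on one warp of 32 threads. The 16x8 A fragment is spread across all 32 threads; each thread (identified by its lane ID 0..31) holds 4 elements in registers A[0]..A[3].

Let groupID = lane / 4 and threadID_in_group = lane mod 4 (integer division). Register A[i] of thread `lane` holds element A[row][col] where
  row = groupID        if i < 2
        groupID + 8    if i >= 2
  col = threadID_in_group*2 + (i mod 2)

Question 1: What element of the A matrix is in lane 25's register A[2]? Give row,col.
lane 25->25/4=6, 25 mod 4=1
i=2  r:6+8->14  c:2·1+0->2

14,2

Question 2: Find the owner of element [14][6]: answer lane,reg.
r:14=>grp=6,rB=1  c:6=>tig=3,lo=0
L=6*4+3=27  i=1*2+0=2

27,2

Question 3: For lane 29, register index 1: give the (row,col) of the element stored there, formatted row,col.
29: G=7,T=1
[1] (7+0,1*2+1) = (7,3)

7,3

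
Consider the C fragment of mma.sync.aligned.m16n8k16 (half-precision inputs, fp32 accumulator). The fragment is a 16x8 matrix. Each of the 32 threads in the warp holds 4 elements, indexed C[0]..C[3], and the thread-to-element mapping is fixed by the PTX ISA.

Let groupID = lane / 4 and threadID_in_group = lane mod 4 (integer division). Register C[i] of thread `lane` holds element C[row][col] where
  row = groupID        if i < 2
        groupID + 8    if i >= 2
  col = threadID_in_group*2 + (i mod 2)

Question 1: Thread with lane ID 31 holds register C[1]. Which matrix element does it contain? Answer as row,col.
lane 31=>31/4=7, 31 mod 4=3
i=1  r:7+0=>7  c:2·3+1=>7

7,7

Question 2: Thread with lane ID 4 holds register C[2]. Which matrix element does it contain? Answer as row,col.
lane 4: g=1 (4/4), t=0 (4%4)
i=2: r=1+8=9, c=0*2+0=0

9,0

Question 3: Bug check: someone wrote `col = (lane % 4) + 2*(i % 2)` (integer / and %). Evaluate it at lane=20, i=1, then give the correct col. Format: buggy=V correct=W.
`(lane % 4) + 2*(i % 2)`[20,1]⇒2
lane 20: gr=5 (20/4), th=0 (20%4)
i=1: r=5+0=5, c=0*2+1=1
col: 2 vs 1

buggy=2 correct=1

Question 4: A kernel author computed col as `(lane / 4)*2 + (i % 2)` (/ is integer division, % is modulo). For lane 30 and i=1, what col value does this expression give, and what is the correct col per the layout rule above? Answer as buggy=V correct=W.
buggy=15 correct=5

`(lane / 4)*2 + (i % 2)`[30,1]->15
L=30->gid=30>>2=7, tid=30&3=2
[1]->row 7+0=7  col 2·2+1=5
col: 15 vs 5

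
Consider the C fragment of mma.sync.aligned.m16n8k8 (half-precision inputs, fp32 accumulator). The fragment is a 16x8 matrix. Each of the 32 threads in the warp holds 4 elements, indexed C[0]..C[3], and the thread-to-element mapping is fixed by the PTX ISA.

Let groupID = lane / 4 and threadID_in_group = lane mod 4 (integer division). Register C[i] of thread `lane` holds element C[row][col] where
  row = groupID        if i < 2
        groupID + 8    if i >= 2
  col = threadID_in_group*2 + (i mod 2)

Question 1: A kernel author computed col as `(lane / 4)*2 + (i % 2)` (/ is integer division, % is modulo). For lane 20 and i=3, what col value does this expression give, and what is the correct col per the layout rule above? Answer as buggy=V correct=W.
buggy=11 correct=1

`(lane / 4)*2 + (i % 2)`[20,3]->11
20: gid=5,tid=0
[3] (5+8,0*2+1) = (13,1)
col: 11 vs 1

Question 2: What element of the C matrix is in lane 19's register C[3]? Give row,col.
lane 19->19/4=4, 19 mod 4=3
i=3  r:4+8->12  c:2·3+1->7

12,7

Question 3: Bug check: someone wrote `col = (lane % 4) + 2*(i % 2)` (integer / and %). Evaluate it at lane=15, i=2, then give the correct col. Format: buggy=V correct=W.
buggy=3 correct=6

`(lane % 4) + 2*(i % 2)`[15,2]->3
lane 15: g=3 (15/4), t=3 (15%4)
i=2: r=3+8=11, c=3*2+0=6
col: 3 vs 6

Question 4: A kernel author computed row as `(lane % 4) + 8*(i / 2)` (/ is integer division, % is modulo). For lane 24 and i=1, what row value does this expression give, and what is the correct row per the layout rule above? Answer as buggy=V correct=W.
buggy=0 correct=6

`(lane % 4) + 8*(i / 2)`[24,1]->0
24: gid=6,tid=0
[1] (6+0,0*2+1) = (6,1)
row: 0 vs 6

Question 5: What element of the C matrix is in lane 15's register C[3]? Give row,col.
lane 15: grp=3 (15/4), tig=3 (15%4)
i=3: r=3+8=11, c=3*2+1=7

11,7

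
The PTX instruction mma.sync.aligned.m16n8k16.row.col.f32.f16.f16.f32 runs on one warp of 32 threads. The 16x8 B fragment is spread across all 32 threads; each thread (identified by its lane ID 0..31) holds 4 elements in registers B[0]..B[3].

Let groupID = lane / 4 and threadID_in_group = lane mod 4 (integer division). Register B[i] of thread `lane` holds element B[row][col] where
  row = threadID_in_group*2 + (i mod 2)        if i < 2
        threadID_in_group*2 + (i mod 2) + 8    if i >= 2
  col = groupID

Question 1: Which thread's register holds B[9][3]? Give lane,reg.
c=3→G=3  r=9→rhi=1,T=0,p=1
L=3*4+0=12  i=1*2+1=3

12,3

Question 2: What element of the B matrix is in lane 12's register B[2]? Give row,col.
lane 12⇒12/4=3, 12 mod 4=0
i=2  r:2·0+0+8⇒8  c:3

8,3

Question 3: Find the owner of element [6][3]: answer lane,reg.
c=3⇒gr=3  r=6⇒Rb=0,th=3,odd=0
L=3*4+3=15  i=0*2+0=0

15,0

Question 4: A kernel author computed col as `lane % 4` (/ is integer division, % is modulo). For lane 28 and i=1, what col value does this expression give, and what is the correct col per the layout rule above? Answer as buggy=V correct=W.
buggy=0 correct=7

`lane % 4`[28,1]→0
lane 28: G=7 (28/4), T=0 (28%4)
i=1: r=0*2+1+0=1, c=G=7
col: 0 vs 7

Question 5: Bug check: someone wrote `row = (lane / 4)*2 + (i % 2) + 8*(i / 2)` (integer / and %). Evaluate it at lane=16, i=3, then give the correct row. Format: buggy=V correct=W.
`(lane / 4)*2 + (i % 2) + 8*(i / 2)`[16,3]->17
lane 16: g=4 (16/4), t=0 (16%4)
i=3: r=0*2+1+8=9, c=g=4
row: 17 vs 9

buggy=17 correct=9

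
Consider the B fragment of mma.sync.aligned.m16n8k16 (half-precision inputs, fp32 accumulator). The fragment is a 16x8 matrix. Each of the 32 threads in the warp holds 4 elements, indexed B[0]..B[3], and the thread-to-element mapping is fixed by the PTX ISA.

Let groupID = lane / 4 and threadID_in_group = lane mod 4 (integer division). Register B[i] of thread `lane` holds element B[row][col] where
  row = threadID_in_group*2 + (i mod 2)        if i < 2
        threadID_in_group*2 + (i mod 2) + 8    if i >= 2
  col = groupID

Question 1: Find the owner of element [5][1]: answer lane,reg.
c=1⇒gr=1  r=5⇒Rb=0,th=2,odd=1
L=1*4+2=6  i=0*2+1=1

6,1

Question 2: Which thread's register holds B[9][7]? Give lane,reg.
28,3

c=7⇒gr=7  r=9⇒Rb=1,th=0,odd=1
L=7*4+0=28  i=1*2+1=3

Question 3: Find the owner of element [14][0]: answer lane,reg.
3,2

c=0⇒gr=0  r=14⇒Rb=1,th=3,odd=0
L=0*4+3=3  i=1*2+0=2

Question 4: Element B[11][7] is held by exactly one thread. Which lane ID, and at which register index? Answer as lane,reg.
29,3

c=7→G=7  r=11→rhi=1,T=1,p=1
L=7*4+1=29  i=1*2+1=3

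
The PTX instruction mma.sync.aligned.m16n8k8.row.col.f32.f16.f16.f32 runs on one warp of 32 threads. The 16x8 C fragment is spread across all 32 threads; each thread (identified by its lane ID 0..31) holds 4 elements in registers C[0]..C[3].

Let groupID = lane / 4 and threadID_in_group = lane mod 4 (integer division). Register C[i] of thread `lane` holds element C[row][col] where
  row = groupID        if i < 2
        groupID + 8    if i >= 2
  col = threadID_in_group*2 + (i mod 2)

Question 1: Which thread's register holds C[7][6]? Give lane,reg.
r=7->g=7,rb=0  c=6->t=3,b0=0
L=7*4+3=31  i=0*2+0=0

31,0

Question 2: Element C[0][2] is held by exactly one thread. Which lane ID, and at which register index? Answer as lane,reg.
r=0→G=0,rhi=0  c=2→T=1,p=0
L=0*4+1=1  i=0*2+0=0

1,0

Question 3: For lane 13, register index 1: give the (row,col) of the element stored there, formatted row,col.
3,3

lane 13: gr=3 (13/4), th=1 (13%4)
i=1: r=3+0=3, c=1*2+1=3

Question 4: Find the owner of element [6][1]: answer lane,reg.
r=6->g=6,rb=0  c=1->t=0,b0=1
L=6*4+0=24  i=0*2+1=1

24,1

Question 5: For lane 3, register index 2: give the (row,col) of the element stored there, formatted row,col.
8,6

lane 3: g=0 (3/4), t=3 (3%4)
i=2: r=0+8=8, c=3*2+0=6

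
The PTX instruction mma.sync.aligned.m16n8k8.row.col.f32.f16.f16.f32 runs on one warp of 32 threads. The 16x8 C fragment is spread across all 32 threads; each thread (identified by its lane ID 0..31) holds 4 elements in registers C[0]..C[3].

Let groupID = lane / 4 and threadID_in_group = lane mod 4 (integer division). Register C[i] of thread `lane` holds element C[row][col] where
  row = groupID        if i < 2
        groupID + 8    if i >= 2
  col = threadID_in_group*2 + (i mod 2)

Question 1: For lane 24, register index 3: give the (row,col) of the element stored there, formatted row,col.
14,1

L=24->gid=24>>2=6, tid=24&3=0
[3]->row 6+8=14  col 0·2+1=1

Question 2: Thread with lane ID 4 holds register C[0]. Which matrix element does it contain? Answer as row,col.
L=4->gid=4>>2=1, tid=4&3=0
[0]->row 1+0=1  col 0·2+0=0

1,0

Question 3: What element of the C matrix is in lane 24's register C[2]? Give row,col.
lane 24→24/4=6, 24 mod 4=0
i=2  r:6+8→14  c:2·0+0→0

14,0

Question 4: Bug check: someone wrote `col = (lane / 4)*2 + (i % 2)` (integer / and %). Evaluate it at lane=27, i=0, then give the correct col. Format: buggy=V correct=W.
buggy=12 correct=6

`(lane / 4)*2 + (i % 2)`[27,0]→12
lane 27: G=6 (27/4), T=3 (27%4)
i=0: r=6+0=6, c=3*2+0=6
col: 12 vs 6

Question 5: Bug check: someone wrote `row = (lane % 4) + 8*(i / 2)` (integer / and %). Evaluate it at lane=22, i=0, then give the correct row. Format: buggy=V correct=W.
buggy=2 correct=5

`(lane % 4) + 8*(i / 2)`[22,0]→2
L=22→G=22>>2=5, T=22&3=2
[0]→row 5+0=5  col 2·2+0=4
row: 2 vs 5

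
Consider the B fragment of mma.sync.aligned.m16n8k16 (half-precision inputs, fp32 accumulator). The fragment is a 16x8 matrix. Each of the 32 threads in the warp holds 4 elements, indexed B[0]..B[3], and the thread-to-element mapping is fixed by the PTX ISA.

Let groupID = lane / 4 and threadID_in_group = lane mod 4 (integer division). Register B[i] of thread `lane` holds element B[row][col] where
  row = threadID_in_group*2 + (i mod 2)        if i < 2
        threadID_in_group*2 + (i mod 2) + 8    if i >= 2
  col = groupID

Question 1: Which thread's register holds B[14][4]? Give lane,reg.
c:4=>grp=4  r:14=>rB=1,tig=3,lo=0
L=4*4+3=19  i=1*2+0=2

19,2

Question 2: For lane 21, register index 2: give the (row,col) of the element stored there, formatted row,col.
L=21=>grp=21>>2=5, tig=21&3=1
[2]=>row 1·2+0+8=10  col grp=5

10,5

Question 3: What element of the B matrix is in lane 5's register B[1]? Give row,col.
5: gr=1,th=1
[1] (1*2+1+0,1) = (3,1)

3,1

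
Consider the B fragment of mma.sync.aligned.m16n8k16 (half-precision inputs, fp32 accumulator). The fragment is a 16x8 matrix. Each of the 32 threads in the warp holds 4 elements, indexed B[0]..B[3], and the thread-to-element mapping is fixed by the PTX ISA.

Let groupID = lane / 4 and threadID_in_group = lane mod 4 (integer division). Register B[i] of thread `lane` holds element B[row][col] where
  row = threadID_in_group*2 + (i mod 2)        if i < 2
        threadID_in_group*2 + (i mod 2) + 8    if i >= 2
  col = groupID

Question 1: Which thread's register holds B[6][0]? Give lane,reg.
3,0

c=0->g=0  r=6->rb=0,t=3,b0=0
L=0*4+3=3  i=0*2+0=0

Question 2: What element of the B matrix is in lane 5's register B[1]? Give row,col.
5: g=1,t=1
[1] (1*2+1+0,1) = (3,1)

3,1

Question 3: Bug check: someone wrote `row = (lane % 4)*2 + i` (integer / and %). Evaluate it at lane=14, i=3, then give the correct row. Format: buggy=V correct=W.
buggy=7 correct=13

`(lane % 4)*2 + i`[14,3]=>7
lane 14=>14/4=3, 14 mod 4=2
i=3  r:2·2+1+8=>13  c:3
row: 7 vs 13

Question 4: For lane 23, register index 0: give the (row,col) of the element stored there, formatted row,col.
lane 23⇒23/4=5, 23 mod 4=3
i=0  r:2·3+0+0⇒6  c:5

6,5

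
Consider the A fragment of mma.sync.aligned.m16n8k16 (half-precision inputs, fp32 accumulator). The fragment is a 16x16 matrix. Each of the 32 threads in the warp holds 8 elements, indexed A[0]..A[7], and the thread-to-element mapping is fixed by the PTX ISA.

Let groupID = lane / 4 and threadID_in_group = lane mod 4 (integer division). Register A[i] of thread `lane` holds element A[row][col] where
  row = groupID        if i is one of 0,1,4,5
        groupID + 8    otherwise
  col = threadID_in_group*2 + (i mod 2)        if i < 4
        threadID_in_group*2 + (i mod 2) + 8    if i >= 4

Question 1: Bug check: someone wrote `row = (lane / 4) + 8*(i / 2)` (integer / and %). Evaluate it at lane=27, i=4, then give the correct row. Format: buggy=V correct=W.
`(lane / 4) + 8*(i / 2)`[27,4]->22
27: gid=6,tid=3
[4] (6+0,3*2+0+8) = (6,14)
row: 22 vs 6

buggy=22 correct=6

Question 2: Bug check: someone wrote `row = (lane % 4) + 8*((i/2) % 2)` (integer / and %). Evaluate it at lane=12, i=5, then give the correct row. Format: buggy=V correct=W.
`(lane % 4) + 8*((i/2) % 2)`[12,5]⇒0
12: gr=3,th=0
[5] (3+0,0*2+1+8) = (3,9)
row: 0 vs 3

buggy=0 correct=3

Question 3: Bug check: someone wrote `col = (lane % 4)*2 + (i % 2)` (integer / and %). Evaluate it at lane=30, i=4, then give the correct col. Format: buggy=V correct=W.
buggy=4 correct=12

`(lane % 4)*2 + (i % 2)`[30,4]→4
lane 30→30/4=7, 30 mod 4=2
i=4  r:7+0→7  c:2·2+0+8→12
col: 4 vs 12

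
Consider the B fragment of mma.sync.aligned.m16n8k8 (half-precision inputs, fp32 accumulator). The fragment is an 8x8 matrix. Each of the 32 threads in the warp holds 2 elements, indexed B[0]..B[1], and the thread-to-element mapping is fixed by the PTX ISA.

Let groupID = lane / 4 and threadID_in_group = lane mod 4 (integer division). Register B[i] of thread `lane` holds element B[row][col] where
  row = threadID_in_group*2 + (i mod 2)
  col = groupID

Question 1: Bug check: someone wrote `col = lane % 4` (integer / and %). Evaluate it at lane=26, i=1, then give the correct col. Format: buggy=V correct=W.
`lane % 4`[26,1]=>2
26: grp=6,tig=2
[1] (2*2+1,6) = (5,6)
col: 2 vs 6

buggy=2 correct=6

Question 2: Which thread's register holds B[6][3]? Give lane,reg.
c=3⇒gr=3  r=6⇒th=3,odd=0
L=3*4+3=15  i=0=0

15,0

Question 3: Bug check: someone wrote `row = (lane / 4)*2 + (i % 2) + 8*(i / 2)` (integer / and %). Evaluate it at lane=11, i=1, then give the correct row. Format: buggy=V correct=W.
buggy=5 correct=7

`(lane / 4)*2 + (i % 2) + 8*(i / 2)`[11,1]→5
11: G=2,T=3
[1] (3*2+1,2) = (7,2)
row: 5 vs 7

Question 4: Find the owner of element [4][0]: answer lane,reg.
2,0

c: 0->gid=0  r: 4->tid=2,i&1=0
L=0*4+2=2  i=0=0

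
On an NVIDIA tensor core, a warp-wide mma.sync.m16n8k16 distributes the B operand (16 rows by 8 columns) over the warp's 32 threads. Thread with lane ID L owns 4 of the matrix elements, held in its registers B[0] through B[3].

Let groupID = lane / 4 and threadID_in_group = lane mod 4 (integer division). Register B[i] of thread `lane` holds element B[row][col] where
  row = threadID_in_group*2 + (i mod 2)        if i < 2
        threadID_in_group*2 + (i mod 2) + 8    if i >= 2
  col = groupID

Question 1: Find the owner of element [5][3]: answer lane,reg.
14,1

c=3⇒gr=3  r=5⇒Rb=0,th=2,odd=1
L=3*4+2=14  i=0*2+1=1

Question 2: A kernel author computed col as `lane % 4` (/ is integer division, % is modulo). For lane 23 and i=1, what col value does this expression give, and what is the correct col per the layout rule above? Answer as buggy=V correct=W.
buggy=3 correct=5

`lane % 4`[23,1]->3
lane 23->23/4=5, 23 mod 4=3
i=1  r:2·3+1+0->7  c:5
col: 3 vs 5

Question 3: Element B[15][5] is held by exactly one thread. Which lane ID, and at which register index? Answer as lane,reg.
23,3

c=5→G=5  r=15→rhi=1,T=3,p=1
L=5*4+3=23  i=1*2+1=3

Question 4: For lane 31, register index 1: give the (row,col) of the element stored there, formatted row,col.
7,7

lane 31: gid=7 (31/4), tid=3 (31%4)
i=1: r=3*2+1+0=7, c=gid=7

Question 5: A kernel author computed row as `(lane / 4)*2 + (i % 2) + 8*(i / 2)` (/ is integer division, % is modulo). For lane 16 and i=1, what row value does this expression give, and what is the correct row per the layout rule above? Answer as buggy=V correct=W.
`(lane / 4)*2 + (i % 2) + 8*(i / 2)`[16,1]->9
L=16->gid=16>>2=4, tid=16&3=0
[1]->row 0·2+1+0=1  col gid=4
row: 9 vs 1

buggy=9 correct=1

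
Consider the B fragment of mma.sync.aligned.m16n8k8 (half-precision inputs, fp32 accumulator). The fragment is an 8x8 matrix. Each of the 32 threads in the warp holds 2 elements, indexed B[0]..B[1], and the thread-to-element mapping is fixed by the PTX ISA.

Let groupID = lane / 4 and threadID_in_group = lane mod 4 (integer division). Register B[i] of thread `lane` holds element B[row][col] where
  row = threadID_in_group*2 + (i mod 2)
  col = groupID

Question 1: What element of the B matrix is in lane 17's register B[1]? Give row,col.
lane 17: g=4 (17/4), t=1 (17%4)
i=1: r=1*2+1=3, c=g=4

3,4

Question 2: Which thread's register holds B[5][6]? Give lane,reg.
26,1

c:6=>grp=6  r:5=>tig=2,lo=1
L=6*4+2=26  i=1=1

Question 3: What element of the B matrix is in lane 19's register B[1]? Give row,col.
7,4

lane 19: gid=4 (19/4), tid=3 (19%4)
i=1: r=3*2+1=7, c=gid=4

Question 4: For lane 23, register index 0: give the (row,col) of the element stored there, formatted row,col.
lane 23: gr=5 (23/4), th=3 (23%4)
i=0: r=3*2+0=6, c=gr=5

6,5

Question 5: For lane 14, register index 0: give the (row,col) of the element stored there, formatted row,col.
14: g=3,t=2
[0] (2*2+0,3) = (4,3)

4,3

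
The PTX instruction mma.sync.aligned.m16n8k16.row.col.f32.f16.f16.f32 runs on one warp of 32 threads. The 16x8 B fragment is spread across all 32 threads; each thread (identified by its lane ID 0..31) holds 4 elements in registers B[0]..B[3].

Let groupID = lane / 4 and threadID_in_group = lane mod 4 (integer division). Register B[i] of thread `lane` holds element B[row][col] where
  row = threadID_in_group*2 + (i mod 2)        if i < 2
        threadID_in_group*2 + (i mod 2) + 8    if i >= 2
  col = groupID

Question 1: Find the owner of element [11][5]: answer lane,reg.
c=5⇒gr=5  r=11⇒Rb=1,th=1,odd=1
L=5*4+1=21  i=1*2+1=3

21,3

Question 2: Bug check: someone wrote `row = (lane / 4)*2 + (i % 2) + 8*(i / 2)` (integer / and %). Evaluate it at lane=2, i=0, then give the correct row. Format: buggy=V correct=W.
buggy=0 correct=4

`(lane / 4)*2 + (i % 2) + 8*(i / 2)`[2,0]⇒0
lane 2: gr=0 (2/4), th=2 (2%4)
i=0: r=2*2+0+0=4, c=gr=0
row: 0 vs 4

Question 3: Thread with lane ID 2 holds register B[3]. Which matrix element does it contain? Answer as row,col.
L=2→G=2>>2=0, T=2&3=2
[3]→row 2·2+1+8=13  col G=0

13,0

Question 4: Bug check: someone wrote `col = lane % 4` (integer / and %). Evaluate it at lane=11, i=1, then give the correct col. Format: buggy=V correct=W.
buggy=3 correct=2

`lane % 4`[11,1]=>3
11: grp=2,tig=3
[1] (3*2+1+0,2) = (7,2)
col: 3 vs 2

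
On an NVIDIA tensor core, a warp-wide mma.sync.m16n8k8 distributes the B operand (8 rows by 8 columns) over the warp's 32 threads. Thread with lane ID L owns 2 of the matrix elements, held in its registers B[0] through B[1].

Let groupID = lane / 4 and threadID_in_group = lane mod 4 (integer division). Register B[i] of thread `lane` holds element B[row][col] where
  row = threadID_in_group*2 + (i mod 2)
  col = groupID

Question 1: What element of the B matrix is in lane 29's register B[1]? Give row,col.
3,7

lane 29: G=7 (29/4), T=1 (29%4)
i=1: r=1*2+1=3, c=G=7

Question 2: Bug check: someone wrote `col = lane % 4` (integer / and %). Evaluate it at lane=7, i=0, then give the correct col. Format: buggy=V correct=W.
buggy=3 correct=1

`lane % 4`[7,0]⇒3
7: gr=1,th=3
[0] (3*2+0,1) = (6,1)
col: 3 vs 1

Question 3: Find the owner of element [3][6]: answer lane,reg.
25,1

c=6⇒gr=6  r=3⇒th=1,odd=1
L=6*4+1=25  i=1=1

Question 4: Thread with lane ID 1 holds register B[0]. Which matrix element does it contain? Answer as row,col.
2,0

1: g=0,t=1
[0] (1*2+0,0) = (2,0)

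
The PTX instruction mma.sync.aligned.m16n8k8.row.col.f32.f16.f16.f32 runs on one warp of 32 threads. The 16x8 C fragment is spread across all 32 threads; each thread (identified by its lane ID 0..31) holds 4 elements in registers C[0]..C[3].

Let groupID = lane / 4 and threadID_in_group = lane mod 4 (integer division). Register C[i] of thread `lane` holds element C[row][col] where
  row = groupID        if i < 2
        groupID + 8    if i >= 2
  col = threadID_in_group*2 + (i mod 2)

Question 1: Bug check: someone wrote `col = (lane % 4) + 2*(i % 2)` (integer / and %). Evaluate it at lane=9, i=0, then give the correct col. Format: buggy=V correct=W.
buggy=1 correct=2

`(lane % 4) + 2*(i % 2)`[9,0]=>1
lane 9: grp=2 (9/4), tig=1 (9%4)
i=0: r=2+0=2, c=1*2+0=2
col: 1 vs 2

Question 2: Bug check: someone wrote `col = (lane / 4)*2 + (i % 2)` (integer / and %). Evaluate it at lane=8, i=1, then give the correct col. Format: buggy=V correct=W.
buggy=5 correct=1

`(lane / 4)*2 + (i % 2)`[8,1]->5
lane 8: g=2 (8/4), t=0 (8%4)
i=1: r=2+0=2, c=0*2+1=1
col: 5 vs 1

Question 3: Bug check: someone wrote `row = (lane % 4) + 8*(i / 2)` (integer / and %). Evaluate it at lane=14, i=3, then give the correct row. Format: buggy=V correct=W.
buggy=10 correct=11

`(lane % 4) + 8*(i / 2)`[14,3]->10
14: g=3,t=2
[3] (3+8,2*2+1) = (11,5)
row: 10 vs 11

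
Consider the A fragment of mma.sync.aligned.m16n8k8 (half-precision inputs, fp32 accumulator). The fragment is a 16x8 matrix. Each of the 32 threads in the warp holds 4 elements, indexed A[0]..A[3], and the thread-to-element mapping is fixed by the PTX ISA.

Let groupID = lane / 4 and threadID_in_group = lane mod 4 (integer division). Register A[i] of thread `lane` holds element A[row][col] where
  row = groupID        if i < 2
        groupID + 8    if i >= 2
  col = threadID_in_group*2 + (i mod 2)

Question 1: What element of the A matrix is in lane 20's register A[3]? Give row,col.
13,1

lane 20->20/4=5, 20 mod 4=0
i=3  r:5+8->13  c:2·0+1->1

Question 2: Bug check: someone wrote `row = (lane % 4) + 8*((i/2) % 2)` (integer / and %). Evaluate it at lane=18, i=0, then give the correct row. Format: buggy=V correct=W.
`(lane % 4) + 8*((i/2) % 2)`[18,0]=>2
18: grp=4,tig=2
[0] (4+0,2*2+0) = (4,4)
row: 2 vs 4

buggy=2 correct=4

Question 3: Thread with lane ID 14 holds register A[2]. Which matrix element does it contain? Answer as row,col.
lane 14: grp=3 (14/4), tig=2 (14%4)
i=2: r=3+8=11, c=2*2+0=4

11,4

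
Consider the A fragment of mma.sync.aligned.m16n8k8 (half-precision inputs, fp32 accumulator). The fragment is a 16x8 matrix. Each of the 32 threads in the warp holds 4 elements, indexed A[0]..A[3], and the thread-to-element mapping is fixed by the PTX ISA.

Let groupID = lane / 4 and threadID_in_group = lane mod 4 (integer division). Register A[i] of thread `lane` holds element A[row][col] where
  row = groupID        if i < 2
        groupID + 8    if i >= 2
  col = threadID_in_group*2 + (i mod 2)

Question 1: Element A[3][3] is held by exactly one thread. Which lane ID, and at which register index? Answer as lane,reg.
r:3=>grp=3,rB=0  c:3=>tig=1,lo=1
L=3*4+1=13  i=0*2+1=1

13,1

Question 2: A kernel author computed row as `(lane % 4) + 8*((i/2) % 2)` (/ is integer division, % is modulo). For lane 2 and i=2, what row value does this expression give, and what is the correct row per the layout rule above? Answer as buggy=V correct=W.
buggy=10 correct=8

`(lane % 4) + 8*((i/2) % 2)`[2,2]=>10
lane 2: grp=0 (2/4), tig=2 (2%4)
i=2: r=0+8=8, c=2*2+0=4
row: 10 vs 8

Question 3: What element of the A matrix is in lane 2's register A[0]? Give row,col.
lane 2→2/4=0, 2 mod 4=2
i=0  r:0+0→0  c:2·2+0→4

0,4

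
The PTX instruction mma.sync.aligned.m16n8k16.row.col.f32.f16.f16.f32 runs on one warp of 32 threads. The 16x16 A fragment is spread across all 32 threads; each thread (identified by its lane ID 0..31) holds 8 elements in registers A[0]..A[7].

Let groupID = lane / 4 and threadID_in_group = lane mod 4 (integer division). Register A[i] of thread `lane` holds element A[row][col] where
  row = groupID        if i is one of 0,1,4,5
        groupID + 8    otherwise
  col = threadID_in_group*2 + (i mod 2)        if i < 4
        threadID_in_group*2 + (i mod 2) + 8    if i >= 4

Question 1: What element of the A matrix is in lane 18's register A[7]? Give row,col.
12,13

lane 18->18/4=4, 18 mod 4=2
i=7  r:4+8->12  c:2·2+1+8->13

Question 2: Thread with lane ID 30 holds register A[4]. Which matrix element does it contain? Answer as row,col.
lane 30->30/4=7, 30 mod 4=2
i=4  r:7+0->7  c:2·2+0+8->12

7,12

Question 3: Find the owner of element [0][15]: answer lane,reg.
3,5

r:0=>grp=0,rB=0  c:15=>cB=1,tig=3,lo=1
L=0*4+3=3  i=1*4+0*2+1=5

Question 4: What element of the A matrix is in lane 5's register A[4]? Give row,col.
1,10

lane 5=>5/4=1, 5 mod 4=1
i=4  r:1+0=>1  c:2·1+0+8=>10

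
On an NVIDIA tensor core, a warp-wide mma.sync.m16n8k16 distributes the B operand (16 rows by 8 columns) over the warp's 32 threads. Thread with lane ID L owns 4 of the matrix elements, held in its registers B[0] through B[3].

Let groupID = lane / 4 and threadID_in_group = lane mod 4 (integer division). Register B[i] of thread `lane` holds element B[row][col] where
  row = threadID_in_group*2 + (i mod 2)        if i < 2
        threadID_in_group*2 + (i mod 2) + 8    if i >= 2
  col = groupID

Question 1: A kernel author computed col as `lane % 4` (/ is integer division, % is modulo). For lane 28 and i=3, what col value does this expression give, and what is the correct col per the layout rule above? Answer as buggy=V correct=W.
`lane % 4`[28,3]=>0
28: grp=7,tig=0
[3] (0*2+1+8,7) = (9,7)
col: 0 vs 7

buggy=0 correct=7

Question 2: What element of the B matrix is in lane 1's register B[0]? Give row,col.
2,0

lane 1: g=0 (1/4), t=1 (1%4)
i=0: r=1*2+0+0=2, c=g=0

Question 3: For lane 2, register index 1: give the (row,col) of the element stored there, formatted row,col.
5,0

L=2⇒gr=2>>2=0, th=2&3=2
[1]⇒row 2·2+1+0=5  col gr=0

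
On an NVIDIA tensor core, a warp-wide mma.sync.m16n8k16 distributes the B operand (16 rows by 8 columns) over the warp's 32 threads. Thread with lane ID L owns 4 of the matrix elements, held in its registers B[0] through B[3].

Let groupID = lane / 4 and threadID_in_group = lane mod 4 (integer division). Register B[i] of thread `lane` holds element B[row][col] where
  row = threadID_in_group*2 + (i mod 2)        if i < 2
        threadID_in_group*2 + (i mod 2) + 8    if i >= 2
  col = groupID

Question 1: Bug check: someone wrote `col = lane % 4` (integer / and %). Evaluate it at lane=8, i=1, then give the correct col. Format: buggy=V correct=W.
buggy=0 correct=2

`lane % 4`[8,1]->0
lane 8: g=2 (8/4), t=0 (8%4)
i=1: r=0*2+1+0=1, c=g=2
col: 0 vs 2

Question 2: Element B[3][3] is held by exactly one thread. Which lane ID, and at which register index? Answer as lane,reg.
c: 3->gid=3  r: 3->r8=0,tid=1,i&1=1
L=3*4+1=13  i=0*2+1=1

13,1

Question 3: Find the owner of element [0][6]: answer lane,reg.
24,0

c:6=>grp=6  r:0=>rB=0,tig=0,lo=0
L=6*4+0=24  i=0*2+0=0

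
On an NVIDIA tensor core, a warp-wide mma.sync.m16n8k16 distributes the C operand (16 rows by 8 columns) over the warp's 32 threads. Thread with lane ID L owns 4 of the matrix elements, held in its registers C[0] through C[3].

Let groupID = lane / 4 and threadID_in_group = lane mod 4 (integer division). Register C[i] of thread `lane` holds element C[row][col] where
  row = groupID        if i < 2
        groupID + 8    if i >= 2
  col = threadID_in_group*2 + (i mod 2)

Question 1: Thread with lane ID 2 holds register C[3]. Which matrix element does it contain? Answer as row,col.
8,5

L=2→G=2>>2=0, T=2&3=2
[3]→row 0+8=8  col 2·2+1=5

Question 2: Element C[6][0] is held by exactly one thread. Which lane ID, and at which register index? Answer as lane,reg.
24,0

r=6→G=6,rhi=0  c=0→T=0,p=0
L=6*4+0=24  i=0*2+0=0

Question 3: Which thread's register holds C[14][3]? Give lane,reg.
r: 14->gid=6,r8=1  c: 3->tid=1,i&1=1
L=6*4+1=25  i=1*2+1=3

25,3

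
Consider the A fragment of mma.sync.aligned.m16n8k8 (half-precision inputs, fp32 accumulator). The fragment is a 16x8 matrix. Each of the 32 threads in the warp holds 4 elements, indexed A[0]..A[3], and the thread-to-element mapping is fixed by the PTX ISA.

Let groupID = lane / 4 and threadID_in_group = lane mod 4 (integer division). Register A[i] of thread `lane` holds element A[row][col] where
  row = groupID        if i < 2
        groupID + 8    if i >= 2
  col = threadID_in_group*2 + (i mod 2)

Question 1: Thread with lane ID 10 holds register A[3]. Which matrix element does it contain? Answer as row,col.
10,5

L=10⇒gr=10>>2=2, th=10&3=2
[3]⇒row 2+8=10  col 2·2+1=5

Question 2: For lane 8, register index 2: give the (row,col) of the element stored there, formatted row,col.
10,0

L=8->g=8>>2=2, t=8&3=0
[2]->row 2+8=10  col 0·2+0=0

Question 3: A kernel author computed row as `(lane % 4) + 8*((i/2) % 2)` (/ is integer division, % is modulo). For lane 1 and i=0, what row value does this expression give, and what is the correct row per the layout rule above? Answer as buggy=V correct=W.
`(lane % 4) + 8*((i/2) % 2)`[1,0]->1
lane 1: gid=0 (1/4), tid=1 (1%4)
i=0: r=0+0=0, c=1*2+0=2
row: 1 vs 0

buggy=1 correct=0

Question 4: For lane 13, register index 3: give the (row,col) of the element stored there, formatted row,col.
11,3

lane 13=>13/4=3, 13 mod 4=1
i=3  r:3+8=>11  c:2·1+1=>3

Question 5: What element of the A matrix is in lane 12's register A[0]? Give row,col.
3,0

12: grp=3,tig=0
[0] (3+0,0*2+0) = (3,0)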